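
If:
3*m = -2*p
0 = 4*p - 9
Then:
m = -3/2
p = 9/4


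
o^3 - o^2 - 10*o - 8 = (o - 4)*(o + 1)*(o + 2)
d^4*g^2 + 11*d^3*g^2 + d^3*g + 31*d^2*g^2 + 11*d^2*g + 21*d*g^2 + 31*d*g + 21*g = (d + 3)*(d + 7)*(d*g + 1)*(d*g + g)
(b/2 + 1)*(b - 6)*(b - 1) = b^3/2 - 5*b^2/2 - 4*b + 6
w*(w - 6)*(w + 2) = w^3 - 4*w^2 - 12*w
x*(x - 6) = x^2 - 6*x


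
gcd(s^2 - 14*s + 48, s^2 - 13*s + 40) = s - 8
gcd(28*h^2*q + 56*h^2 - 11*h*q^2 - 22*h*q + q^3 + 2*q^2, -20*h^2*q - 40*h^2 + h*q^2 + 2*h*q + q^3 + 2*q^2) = -4*h*q - 8*h + q^2 + 2*q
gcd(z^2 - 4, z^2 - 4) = z^2 - 4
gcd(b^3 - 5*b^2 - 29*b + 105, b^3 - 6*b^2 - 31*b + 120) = b^2 + 2*b - 15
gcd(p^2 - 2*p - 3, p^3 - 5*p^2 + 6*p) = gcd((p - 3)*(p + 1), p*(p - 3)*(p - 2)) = p - 3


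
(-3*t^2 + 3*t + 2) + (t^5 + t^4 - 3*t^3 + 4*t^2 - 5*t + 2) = t^5 + t^4 - 3*t^3 + t^2 - 2*t + 4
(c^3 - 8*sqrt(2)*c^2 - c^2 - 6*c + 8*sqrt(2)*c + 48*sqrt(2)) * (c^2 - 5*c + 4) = c^5 - 8*sqrt(2)*c^4 - 6*c^4 + 3*c^3 + 48*sqrt(2)*c^3 - 24*sqrt(2)*c^2 + 26*c^2 - 208*sqrt(2)*c - 24*c + 192*sqrt(2)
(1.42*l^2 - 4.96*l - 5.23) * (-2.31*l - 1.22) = -3.2802*l^3 + 9.7252*l^2 + 18.1325*l + 6.3806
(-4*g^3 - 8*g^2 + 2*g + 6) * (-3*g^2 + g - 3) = 12*g^5 + 20*g^4 - 2*g^3 + 8*g^2 - 18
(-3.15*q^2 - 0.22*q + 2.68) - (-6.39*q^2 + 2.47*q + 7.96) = 3.24*q^2 - 2.69*q - 5.28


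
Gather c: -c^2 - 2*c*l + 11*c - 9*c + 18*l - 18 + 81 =-c^2 + c*(2 - 2*l) + 18*l + 63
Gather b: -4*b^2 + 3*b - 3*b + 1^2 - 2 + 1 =-4*b^2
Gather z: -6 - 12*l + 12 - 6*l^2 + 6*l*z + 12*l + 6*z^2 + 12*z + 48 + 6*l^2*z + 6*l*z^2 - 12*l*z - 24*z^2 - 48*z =-6*l^2 + z^2*(6*l - 18) + z*(6*l^2 - 6*l - 36) + 54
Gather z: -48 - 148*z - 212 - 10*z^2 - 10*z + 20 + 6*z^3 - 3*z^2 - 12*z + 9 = 6*z^3 - 13*z^2 - 170*z - 231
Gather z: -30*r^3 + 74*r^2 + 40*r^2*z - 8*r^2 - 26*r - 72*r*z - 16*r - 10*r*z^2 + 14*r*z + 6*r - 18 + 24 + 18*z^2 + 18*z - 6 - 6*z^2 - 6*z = -30*r^3 + 66*r^2 - 36*r + z^2*(12 - 10*r) + z*(40*r^2 - 58*r + 12)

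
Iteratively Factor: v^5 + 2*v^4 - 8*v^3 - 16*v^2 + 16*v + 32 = (v + 2)*(v^4 - 8*v^2 + 16) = (v + 2)^2*(v^3 - 2*v^2 - 4*v + 8) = (v - 2)*(v + 2)^2*(v^2 - 4) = (v - 2)*(v + 2)^3*(v - 2)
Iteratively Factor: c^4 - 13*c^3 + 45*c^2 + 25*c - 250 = (c - 5)*(c^3 - 8*c^2 + 5*c + 50) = (c - 5)*(c + 2)*(c^2 - 10*c + 25) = (c - 5)^2*(c + 2)*(c - 5)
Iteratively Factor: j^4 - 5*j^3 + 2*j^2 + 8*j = (j - 4)*(j^3 - j^2 - 2*j) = (j - 4)*(j + 1)*(j^2 - 2*j) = (j - 4)*(j - 2)*(j + 1)*(j)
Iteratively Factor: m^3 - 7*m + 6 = (m - 1)*(m^2 + m - 6) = (m - 1)*(m + 3)*(m - 2)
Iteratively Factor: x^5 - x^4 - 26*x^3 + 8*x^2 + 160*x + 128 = (x - 4)*(x^4 + 3*x^3 - 14*x^2 - 48*x - 32) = (x - 4)*(x + 2)*(x^3 + x^2 - 16*x - 16) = (x - 4)*(x + 2)*(x + 4)*(x^2 - 3*x - 4) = (x - 4)*(x + 1)*(x + 2)*(x + 4)*(x - 4)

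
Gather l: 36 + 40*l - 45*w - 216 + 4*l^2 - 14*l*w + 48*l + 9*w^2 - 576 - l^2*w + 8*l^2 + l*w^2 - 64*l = l^2*(12 - w) + l*(w^2 - 14*w + 24) + 9*w^2 - 45*w - 756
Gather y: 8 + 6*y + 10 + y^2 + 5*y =y^2 + 11*y + 18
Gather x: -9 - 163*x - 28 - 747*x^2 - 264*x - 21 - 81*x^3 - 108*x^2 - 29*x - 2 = -81*x^3 - 855*x^2 - 456*x - 60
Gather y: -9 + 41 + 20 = 52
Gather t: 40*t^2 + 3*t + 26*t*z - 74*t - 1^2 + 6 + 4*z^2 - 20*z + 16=40*t^2 + t*(26*z - 71) + 4*z^2 - 20*z + 21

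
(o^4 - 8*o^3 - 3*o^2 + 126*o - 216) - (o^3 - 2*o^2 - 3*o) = o^4 - 9*o^3 - o^2 + 129*o - 216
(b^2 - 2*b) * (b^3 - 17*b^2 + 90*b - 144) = b^5 - 19*b^4 + 124*b^3 - 324*b^2 + 288*b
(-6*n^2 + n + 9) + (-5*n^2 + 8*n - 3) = -11*n^2 + 9*n + 6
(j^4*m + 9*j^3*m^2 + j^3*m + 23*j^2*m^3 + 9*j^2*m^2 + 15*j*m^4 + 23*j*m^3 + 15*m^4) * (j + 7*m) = j^5*m + 16*j^4*m^2 + j^4*m + 86*j^3*m^3 + 16*j^3*m^2 + 176*j^2*m^4 + 86*j^2*m^3 + 105*j*m^5 + 176*j*m^4 + 105*m^5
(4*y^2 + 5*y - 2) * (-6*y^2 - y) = -24*y^4 - 34*y^3 + 7*y^2 + 2*y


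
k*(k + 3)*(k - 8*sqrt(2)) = k^3 - 8*sqrt(2)*k^2 + 3*k^2 - 24*sqrt(2)*k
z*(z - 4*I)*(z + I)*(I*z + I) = I*z^4 + 3*z^3 + I*z^3 + 3*z^2 + 4*I*z^2 + 4*I*z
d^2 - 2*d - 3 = (d - 3)*(d + 1)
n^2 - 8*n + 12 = (n - 6)*(n - 2)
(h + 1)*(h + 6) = h^2 + 7*h + 6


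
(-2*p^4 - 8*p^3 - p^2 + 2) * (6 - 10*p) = 20*p^5 + 68*p^4 - 38*p^3 - 6*p^2 - 20*p + 12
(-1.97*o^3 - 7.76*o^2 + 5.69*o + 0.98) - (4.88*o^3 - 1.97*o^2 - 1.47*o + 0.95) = -6.85*o^3 - 5.79*o^2 + 7.16*o + 0.03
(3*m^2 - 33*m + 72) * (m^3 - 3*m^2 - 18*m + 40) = 3*m^5 - 42*m^4 + 117*m^3 + 498*m^2 - 2616*m + 2880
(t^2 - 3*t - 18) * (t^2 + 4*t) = t^4 + t^3 - 30*t^2 - 72*t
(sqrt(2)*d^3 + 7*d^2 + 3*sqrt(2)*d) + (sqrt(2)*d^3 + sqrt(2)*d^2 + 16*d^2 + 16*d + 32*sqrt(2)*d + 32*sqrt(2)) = 2*sqrt(2)*d^3 + sqrt(2)*d^2 + 23*d^2 + 16*d + 35*sqrt(2)*d + 32*sqrt(2)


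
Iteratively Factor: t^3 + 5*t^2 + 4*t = (t)*(t^2 + 5*t + 4) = t*(t + 4)*(t + 1)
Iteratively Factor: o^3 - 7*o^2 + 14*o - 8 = (o - 2)*(o^2 - 5*o + 4) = (o - 2)*(o - 1)*(o - 4)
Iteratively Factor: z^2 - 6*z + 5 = (z - 5)*(z - 1)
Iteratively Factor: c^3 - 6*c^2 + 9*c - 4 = (c - 1)*(c^2 - 5*c + 4) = (c - 1)^2*(c - 4)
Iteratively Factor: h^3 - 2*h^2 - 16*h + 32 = (h + 4)*(h^2 - 6*h + 8) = (h - 2)*(h + 4)*(h - 4)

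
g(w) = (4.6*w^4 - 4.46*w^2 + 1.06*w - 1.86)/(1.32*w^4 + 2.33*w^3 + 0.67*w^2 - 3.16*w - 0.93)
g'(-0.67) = -6.82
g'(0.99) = 558.76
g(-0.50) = -5.29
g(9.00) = 2.87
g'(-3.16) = 0.35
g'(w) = (18.4*w^3 - 8.92*w + 1.06)/(1.32*w^4 + 2.33*w^3 + 0.67*w^2 - 3.16*w - 0.93) + (-5.28*w^3 - 6.99*w^2 - 1.34*w + 3.16)*(4.6*w^4 - 4.46*w^2 + 1.06*w - 1.86)/(1.32*w^4 + 2.33*w^3 + 0.67*w^2 - 3.16*w - 0.93)^2 = (10.718*w^6 + 17.9384*w^5 - 37.4138*w^4 - 12.2308*w^3 + 26.3848*w^2 + 10.788*w - 6.8634)/(1.7424*w^8 + 6.1512*w^7 + 7.1977*w^6 - 5.2202*w^5 - 16.7319*w^4 - 8.5682*w^3 + 8.7394*w^2 + 5.8776*w + 0.8649)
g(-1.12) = -0.62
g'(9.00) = 0.06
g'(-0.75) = -5.84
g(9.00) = 2.87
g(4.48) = 2.39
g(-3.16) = 5.54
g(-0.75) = -2.96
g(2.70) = 1.91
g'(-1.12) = -7.48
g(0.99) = -6.01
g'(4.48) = 0.19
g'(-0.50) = -18.52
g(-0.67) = -3.46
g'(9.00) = 0.06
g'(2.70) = 0.38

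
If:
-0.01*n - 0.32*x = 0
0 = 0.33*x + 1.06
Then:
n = 102.79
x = -3.21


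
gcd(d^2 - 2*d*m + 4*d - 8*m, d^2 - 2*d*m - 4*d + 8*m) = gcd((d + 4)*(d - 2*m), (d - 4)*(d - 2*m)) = d - 2*m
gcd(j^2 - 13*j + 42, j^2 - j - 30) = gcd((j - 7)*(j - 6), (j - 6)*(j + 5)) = j - 6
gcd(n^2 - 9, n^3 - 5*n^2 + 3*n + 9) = n - 3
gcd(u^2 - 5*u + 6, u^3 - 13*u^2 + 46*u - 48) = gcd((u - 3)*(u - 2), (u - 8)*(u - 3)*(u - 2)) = u^2 - 5*u + 6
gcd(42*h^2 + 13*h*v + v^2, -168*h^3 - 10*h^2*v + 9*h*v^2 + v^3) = 42*h^2 + 13*h*v + v^2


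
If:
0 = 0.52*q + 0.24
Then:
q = -0.46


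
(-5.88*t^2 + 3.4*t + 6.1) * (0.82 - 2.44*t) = 14.3472*t^3 - 13.1176*t^2 - 12.096*t + 5.002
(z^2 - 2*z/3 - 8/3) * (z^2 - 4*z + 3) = z^4 - 14*z^3/3 + 3*z^2 + 26*z/3 - 8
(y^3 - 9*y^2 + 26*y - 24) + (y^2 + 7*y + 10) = y^3 - 8*y^2 + 33*y - 14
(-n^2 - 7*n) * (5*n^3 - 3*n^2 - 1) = -5*n^5 - 32*n^4 + 21*n^3 + n^2 + 7*n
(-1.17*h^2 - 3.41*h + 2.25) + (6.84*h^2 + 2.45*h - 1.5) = 5.67*h^2 - 0.96*h + 0.75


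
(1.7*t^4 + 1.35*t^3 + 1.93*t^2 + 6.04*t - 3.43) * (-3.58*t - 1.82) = -6.086*t^5 - 7.927*t^4 - 9.3664*t^3 - 25.1358*t^2 + 1.2866*t + 6.2426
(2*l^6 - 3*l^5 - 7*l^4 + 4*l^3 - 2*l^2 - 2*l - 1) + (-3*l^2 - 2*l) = 2*l^6 - 3*l^5 - 7*l^4 + 4*l^3 - 5*l^2 - 4*l - 1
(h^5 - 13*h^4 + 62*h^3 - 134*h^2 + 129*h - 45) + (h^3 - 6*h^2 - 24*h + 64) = h^5 - 13*h^4 + 63*h^3 - 140*h^2 + 105*h + 19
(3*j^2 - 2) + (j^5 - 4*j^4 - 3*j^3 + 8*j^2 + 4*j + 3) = j^5 - 4*j^4 - 3*j^3 + 11*j^2 + 4*j + 1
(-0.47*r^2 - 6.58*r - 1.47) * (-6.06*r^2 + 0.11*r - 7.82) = 2.8482*r^4 + 39.8231*r^3 + 11.8598*r^2 + 51.2939*r + 11.4954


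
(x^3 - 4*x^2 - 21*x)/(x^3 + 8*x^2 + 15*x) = (x - 7)/(x + 5)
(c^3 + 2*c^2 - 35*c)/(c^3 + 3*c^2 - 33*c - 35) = c/(c + 1)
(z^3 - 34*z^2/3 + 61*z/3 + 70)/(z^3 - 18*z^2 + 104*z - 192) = (3*z^2 - 16*z - 35)/(3*(z^2 - 12*z + 32))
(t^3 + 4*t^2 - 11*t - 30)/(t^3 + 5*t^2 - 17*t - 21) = (t^2 + 7*t + 10)/(t^2 + 8*t + 7)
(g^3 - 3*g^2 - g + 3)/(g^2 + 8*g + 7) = (g^2 - 4*g + 3)/(g + 7)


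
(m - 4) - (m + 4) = -8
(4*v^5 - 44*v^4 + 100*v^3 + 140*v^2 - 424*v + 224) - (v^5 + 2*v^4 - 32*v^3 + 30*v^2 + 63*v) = 3*v^5 - 46*v^4 + 132*v^3 + 110*v^2 - 487*v + 224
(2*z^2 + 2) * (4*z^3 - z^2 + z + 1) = 8*z^5 - 2*z^4 + 10*z^3 + 2*z + 2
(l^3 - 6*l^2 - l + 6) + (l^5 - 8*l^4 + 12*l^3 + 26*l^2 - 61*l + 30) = l^5 - 8*l^4 + 13*l^3 + 20*l^2 - 62*l + 36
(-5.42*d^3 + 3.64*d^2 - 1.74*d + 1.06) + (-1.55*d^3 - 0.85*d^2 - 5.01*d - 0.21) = -6.97*d^3 + 2.79*d^2 - 6.75*d + 0.85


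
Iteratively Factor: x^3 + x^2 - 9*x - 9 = (x + 3)*(x^2 - 2*x - 3) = (x - 3)*(x + 3)*(x + 1)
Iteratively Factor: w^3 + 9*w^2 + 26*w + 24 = (w + 3)*(w^2 + 6*w + 8) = (w + 3)*(w + 4)*(w + 2)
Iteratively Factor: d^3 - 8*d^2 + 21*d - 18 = (d - 2)*(d^2 - 6*d + 9) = (d - 3)*(d - 2)*(d - 3)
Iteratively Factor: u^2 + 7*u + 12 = (u + 3)*(u + 4)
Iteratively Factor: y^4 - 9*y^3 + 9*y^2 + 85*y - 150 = (y - 2)*(y^3 - 7*y^2 - 5*y + 75) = (y - 5)*(y - 2)*(y^2 - 2*y - 15) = (y - 5)*(y - 2)*(y + 3)*(y - 5)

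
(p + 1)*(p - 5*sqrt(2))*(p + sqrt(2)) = p^3 - 4*sqrt(2)*p^2 + p^2 - 10*p - 4*sqrt(2)*p - 10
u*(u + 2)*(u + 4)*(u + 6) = u^4 + 12*u^3 + 44*u^2 + 48*u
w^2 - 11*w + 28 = (w - 7)*(w - 4)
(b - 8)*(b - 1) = b^2 - 9*b + 8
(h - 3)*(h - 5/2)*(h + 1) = h^3 - 9*h^2/2 + 2*h + 15/2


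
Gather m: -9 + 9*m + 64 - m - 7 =8*m + 48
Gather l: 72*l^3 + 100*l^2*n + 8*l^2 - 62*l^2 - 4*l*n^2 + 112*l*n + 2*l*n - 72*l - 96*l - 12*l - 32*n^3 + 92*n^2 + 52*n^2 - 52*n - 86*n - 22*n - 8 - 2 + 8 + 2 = 72*l^3 + l^2*(100*n - 54) + l*(-4*n^2 + 114*n - 180) - 32*n^3 + 144*n^2 - 160*n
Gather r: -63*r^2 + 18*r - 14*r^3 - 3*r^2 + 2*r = -14*r^3 - 66*r^2 + 20*r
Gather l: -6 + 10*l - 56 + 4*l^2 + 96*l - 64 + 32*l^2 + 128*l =36*l^2 + 234*l - 126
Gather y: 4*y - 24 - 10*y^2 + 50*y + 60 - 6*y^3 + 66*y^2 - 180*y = -6*y^3 + 56*y^2 - 126*y + 36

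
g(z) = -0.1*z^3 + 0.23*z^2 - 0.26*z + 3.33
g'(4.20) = -3.62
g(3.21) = 1.56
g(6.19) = -13.18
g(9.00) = -53.28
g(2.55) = 2.50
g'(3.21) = -1.87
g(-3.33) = 10.44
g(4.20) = -1.11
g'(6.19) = -8.91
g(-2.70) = 7.68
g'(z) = -0.3*z^2 + 0.46*z - 0.26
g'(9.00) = -20.42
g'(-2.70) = -3.69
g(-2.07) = 5.74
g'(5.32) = -6.30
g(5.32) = -6.60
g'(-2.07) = -2.50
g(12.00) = -139.47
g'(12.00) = -37.94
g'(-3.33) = -5.12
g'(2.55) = -1.04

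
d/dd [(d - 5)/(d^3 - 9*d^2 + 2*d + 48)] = (d^3 - 9*d^2 + 2*d - (d - 5)*(3*d^2 - 18*d + 2) + 48)/(d^3 - 9*d^2 + 2*d + 48)^2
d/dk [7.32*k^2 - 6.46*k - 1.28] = 14.64*k - 6.46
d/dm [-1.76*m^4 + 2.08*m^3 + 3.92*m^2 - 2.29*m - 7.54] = -7.04*m^3 + 6.24*m^2 + 7.84*m - 2.29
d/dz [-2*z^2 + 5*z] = 5 - 4*z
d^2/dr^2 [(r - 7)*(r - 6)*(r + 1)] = 6*r - 24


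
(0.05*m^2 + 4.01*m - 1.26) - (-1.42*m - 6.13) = 0.05*m^2 + 5.43*m + 4.87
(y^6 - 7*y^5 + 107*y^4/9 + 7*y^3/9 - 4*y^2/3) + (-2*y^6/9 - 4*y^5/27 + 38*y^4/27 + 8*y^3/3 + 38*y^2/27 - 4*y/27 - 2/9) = 7*y^6/9 - 193*y^5/27 + 359*y^4/27 + 31*y^3/9 + 2*y^2/27 - 4*y/27 - 2/9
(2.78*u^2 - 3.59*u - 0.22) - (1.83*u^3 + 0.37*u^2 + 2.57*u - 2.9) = -1.83*u^3 + 2.41*u^2 - 6.16*u + 2.68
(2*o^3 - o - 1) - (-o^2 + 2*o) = 2*o^3 + o^2 - 3*o - 1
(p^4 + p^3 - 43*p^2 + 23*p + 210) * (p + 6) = p^5 + 7*p^4 - 37*p^3 - 235*p^2 + 348*p + 1260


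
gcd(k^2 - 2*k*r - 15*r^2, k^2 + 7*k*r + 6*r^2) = 1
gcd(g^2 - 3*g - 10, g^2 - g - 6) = g + 2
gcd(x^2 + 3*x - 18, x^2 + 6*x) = x + 6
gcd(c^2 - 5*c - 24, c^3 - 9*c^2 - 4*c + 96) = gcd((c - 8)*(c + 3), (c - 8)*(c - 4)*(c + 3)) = c^2 - 5*c - 24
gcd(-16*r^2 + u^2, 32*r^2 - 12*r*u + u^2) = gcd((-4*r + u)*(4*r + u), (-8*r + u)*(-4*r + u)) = 4*r - u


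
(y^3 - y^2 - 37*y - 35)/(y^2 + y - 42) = (y^3 - y^2 - 37*y - 35)/(y^2 + y - 42)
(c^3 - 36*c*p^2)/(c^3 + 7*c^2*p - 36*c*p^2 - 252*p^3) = c/(c + 7*p)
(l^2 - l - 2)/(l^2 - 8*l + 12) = (l + 1)/(l - 6)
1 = 1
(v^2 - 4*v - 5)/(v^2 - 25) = (v + 1)/(v + 5)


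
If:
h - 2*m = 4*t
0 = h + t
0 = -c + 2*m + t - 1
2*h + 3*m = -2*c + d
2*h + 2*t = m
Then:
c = -1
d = -2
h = 0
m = 0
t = 0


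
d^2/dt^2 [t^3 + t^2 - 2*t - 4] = 6*t + 2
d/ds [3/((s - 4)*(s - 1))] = 3*(5 - 2*s)/(s^4 - 10*s^3 + 33*s^2 - 40*s + 16)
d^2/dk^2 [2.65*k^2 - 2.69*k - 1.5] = 5.30000000000000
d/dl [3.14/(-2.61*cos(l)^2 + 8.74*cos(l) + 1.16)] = (27.4436 - 16.3908*cos(l))*sin(l)/(-2.61*cos(l)^2 + 8.74*cos(l) + 1.16)^2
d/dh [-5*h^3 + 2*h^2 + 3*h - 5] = -15*h^2 + 4*h + 3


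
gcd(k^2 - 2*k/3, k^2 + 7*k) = k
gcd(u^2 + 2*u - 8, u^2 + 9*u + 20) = u + 4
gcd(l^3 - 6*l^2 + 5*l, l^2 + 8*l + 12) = 1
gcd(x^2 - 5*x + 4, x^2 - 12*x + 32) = x - 4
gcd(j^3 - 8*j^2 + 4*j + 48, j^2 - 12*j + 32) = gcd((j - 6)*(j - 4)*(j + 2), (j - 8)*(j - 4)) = j - 4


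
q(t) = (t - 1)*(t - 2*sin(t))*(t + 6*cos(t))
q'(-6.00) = -31.03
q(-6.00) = -10.97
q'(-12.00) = -348.53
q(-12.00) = -1178.93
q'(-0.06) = 6.53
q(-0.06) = -0.38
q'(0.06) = 5.34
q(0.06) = 0.34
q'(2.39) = -13.27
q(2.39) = -2.84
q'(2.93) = -25.38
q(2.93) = -14.22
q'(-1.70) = 2.38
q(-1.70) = 1.89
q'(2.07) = -3.37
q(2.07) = -0.27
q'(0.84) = -3.25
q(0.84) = 0.50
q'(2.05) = -2.89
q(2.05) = -0.21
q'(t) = (1 - 6*sin(t))*(t - 1)*(t - 2*sin(t)) + (1 - 2*cos(t))*(t - 1)*(t + 6*cos(t)) + (t - 2*sin(t))*(t + 6*cos(t))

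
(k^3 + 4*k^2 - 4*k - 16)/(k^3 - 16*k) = (k^2 - 4)/(k*(k - 4))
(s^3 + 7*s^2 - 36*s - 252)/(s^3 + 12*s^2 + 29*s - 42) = (s - 6)/(s - 1)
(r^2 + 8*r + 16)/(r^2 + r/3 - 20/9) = 9*(r^2 + 8*r + 16)/(9*r^2 + 3*r - 20)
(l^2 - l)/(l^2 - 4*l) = (l - 1)/(l - 4)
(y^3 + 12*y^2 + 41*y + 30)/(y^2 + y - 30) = (y^2 + 6*y + 5)/(y - 5)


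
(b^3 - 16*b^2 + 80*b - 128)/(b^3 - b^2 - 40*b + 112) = (b - 8)/(b + 7)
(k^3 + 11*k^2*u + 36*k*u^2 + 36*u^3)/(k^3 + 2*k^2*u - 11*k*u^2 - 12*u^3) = (k^3 + 11*k^2*u + 36*k*u^2 + 36*u^3)/(k^3 + 2*k^2*u - 11*k*u^2 - 12*u^3)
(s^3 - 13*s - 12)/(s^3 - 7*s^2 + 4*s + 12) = (s^2 - s - 12)/(s^2 - 8*s + 12)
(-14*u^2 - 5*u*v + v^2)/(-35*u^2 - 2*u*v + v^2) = (2*u + v)/(5*u + v)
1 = 1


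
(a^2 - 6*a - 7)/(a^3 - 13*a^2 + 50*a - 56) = (a + 1)/(a^2 - 6*a + 8)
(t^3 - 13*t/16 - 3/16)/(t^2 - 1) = (t^2 + t + 3/16)/(t + 1)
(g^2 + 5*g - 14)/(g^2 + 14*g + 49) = (g - 2)/(g + 7)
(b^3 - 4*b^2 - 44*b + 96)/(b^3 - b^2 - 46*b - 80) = (b^2 + 4*b - 12)/(b^2 + 7*b + 10)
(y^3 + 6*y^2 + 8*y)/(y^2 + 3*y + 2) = y*(y + 4)/(y + 1)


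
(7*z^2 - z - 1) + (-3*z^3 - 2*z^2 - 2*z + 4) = -3*z^3 + 5*z^2 - 3*z + 3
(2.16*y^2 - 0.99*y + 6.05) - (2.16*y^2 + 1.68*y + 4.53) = 1.52 - 2.67*y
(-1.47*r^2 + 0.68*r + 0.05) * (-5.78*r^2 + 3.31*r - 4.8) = 8.4966*r^4 - 8.7961*r^3 + 9.0178*r^2 - 3.0985*r - 0.24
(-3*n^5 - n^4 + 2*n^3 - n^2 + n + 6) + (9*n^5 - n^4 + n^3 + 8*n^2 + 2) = 6*n^5 - 2*n^4 + 3*n^3 + 7*n^2 + n + 8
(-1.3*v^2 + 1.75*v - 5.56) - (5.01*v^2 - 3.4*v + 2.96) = -6.31*v^2 + 5.15*v - 8.52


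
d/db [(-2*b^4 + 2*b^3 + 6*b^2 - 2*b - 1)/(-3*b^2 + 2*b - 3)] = 2*(6*b^5 - 9*b^4 + 16*b^3 - 6*b^2 - 21*b + 4)/(9*b^4 - 12*b^3 + 22*b^2 - 12*b + 9)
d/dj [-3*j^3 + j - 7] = 1 - 9*j^2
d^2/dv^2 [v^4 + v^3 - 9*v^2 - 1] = 12*v^2 + 6*v - 18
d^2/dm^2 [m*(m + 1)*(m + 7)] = 6*m + 16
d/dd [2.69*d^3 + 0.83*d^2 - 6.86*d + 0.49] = 8.07*d^2 + 1.66*d - 6.86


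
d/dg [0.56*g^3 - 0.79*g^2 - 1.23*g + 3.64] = 1.68*g^2 - 1.58*g - 1.23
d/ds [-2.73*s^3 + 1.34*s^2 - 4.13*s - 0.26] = -8.19*s^2 + 2.68*s - 4.13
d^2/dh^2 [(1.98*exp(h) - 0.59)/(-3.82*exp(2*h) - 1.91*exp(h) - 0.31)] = (-28.892952*exp(4*h) + 48.88454*exp(3*h) + 26.98257*exp(2*h) + 0.530024999999999*exp(h) - 0.539617)*exp(h)/(55.742968*exp(6*h) + 83.614452*exp(5*h) + 55.378158*exp(4*h) + 20.538803*exp(3*h) + 4.494039*exp(2*h) + 0.550653*exp(h) + 0.029791)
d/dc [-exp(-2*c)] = 2*exp(-2*c)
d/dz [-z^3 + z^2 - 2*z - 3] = -3*z^2 + 2*z - 2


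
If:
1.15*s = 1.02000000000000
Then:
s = 0.89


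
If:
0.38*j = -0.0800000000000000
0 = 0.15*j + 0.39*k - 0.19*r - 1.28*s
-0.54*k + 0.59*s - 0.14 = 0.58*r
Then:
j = -0.21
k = 2.59884428223844*s - 0.025195287488795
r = -1.40237226277372*s - 0.217921628889743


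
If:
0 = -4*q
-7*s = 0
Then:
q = 0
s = 0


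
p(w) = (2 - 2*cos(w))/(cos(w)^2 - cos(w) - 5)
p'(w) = (2 - 2*cos(w))*(2*sin(w)*cos(w) - sin(w))/(cos(w)^2 - cos(w) - 5)^2 + 2*sin(w)/(cos(w)^2 - cos(w) - 5)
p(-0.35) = -0.02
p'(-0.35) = 0.13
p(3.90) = -0.92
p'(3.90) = 0.78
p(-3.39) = -1.27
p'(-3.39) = -0.46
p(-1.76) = -0.50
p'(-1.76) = 0.55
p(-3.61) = -1.14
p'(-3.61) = -0.71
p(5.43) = -0.13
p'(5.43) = 0.28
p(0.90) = -0.14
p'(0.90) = -0.29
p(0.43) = -0.04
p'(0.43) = -0.16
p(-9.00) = -1.17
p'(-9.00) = 0.67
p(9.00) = -1.17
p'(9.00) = -0.67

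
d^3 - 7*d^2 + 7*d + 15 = (d - 5)*(d - 3)*(d + 1)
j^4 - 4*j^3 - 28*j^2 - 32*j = j*(j - 8)*(j + 2)^2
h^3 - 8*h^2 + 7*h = h*(h - 7)*(h - 1)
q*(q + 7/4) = q^2 + 7*q/4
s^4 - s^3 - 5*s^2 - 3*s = s*(s - 3)*(s + 1)^2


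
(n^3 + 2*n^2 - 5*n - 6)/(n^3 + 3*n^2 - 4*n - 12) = (n + 1)/(n + 2)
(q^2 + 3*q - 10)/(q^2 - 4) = (q + 5)/(q + 2)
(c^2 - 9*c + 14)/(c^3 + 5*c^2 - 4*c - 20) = (c - 7)/(c^2 + 7*c + 10)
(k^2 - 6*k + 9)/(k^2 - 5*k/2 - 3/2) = 2*(k - 3)/(2*k + 1)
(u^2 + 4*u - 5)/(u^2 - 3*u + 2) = (u + 5)/(u - 2)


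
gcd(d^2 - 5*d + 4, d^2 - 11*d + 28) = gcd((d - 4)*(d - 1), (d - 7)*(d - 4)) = d - 4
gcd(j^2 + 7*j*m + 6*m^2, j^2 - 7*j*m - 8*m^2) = j + m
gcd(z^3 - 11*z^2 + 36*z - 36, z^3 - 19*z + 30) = z^2 - 5*z + 6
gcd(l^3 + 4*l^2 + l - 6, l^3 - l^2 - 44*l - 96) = l + 3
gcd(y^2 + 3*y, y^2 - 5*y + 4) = 1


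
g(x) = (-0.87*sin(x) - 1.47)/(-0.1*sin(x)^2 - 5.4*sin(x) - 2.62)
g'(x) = (0.2*sin(x)*cos(x) + 5.4*cos(x))*(-0.87*sin(x) - 1.47)/(-0.1*sin(x)^2 - 5.4*sin(x) - 2.62)^2 - 0.87*cos(x)/(-0.1*sin(x)^2 - 5.4*sin(x) - 2.62) = (-0.294*sin(x) + 0.0435*cos(2*x) - 5.7021)*cos(x)/(0.1*sin(x)^2 + 5.4*sin(x) + 2.62)^2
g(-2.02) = -0.32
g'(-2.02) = 0.51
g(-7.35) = -0.35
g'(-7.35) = -0.64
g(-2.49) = -1.52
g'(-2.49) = 11.47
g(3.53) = 1.94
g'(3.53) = 14.82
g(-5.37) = 0.31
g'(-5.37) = -0.08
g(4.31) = -0.30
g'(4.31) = 0.42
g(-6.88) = -2.56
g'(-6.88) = -31.09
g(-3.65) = 0.36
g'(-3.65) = 0.18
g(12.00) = -4.03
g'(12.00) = -75.39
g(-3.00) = 0.72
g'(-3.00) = 1.61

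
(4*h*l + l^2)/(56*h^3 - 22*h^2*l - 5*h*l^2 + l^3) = l/(14*h^2 - 9*h*l + l^2)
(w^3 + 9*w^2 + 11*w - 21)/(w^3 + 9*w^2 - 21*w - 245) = (w^2 + 2*w - 3)/(w^2 + 2*w - 35)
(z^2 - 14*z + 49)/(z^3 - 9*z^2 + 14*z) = (z - 7)/(z*(z - 2))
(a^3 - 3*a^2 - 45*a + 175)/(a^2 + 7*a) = a - 10 + 25/a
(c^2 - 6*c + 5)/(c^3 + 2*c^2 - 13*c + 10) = (c - 5)/(c^2 + 3*c - 10)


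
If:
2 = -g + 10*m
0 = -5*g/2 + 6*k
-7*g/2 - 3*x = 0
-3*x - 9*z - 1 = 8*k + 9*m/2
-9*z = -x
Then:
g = 114/53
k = 95/106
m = 22/53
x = -133/53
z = -133/477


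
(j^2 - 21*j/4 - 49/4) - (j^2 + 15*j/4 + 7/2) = -9*j - 63/4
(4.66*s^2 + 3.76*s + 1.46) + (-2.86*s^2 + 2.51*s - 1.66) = 1.8*s^2 + 6.27*s - 0.2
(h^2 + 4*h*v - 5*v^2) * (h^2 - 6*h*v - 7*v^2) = h^4 - 2*h^3*v - 36*h^2*v^2 + 2*h*v^3 + 35*v^4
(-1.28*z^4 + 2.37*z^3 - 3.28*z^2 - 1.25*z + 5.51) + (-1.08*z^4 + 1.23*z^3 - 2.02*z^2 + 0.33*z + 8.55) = -2.36*z^4 + 3.6*z^3 - 5.3*z^2 - 0.92*z + 14.06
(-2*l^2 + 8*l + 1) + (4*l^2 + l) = 2*l^2 + 9*l + 1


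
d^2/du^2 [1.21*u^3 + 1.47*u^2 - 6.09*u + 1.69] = 7.26*u + 2.94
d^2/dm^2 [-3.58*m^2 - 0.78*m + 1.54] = -7.16000000000000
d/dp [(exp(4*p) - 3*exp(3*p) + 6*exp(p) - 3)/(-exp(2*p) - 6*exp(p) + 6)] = (-2*exp(5*p) - 15*exp(4*p) + 60*exp(3*p) - 48*exp(2*p) - 6*exp(p) + 18)*exp(p)/(exp(4*p) + 12*exp(3*p) + 24*exp(2*p) - 72*exp(p) + 36)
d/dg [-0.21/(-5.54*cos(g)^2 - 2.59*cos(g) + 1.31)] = (2.3268*cos(g) + 0.5439)*sin(g)/(5.54*cos(g)^2 + 2.59*cos(g) - 1.31)^2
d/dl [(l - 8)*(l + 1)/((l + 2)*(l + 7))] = 2*(8*l^2 + 22*l - 13)/(l^4 + 18*l^3 + 109*l^2 + 252*l + 196)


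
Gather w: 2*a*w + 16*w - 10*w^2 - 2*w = -10*w^2 + w*(2*a + 14)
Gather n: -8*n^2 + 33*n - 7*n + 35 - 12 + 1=-8*n^2 + 26*n + 24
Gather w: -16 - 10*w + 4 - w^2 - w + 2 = -w^2 - 11*w - 10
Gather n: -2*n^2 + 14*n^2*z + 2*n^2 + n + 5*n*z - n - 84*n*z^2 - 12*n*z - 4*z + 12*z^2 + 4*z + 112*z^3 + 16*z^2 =14*n^2*z + n*(-84*z^2 - 7*z) + 112*z^3 + 28*z^2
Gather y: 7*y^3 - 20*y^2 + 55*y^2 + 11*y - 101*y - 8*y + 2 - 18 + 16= 7*y^3 + 35*y^2 - 98*y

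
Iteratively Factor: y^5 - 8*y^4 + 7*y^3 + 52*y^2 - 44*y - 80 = (y - 4)*(y^4 - 4*y^3 - 9*y^2 + 16*y + 20) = (y - 4)*(y + 1)*(y^3 - 5*y^2 - 4*y + 20) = (y - 4)*(y - 2)*(y + 1)*(y^2 - 3*y - 10) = (y - 5)*(y - 4)*(y - 2)*(y + 1)*(y + 2)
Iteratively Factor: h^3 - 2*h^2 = (h)*(h^2 - 2*h) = h^2*(h - 2)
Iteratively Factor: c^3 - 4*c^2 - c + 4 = (c + 1)*(c^2 - 5*c + 4) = (c - 4)*(c + 1)*(c - 1)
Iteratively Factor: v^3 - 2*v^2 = (v)*(v^2 - 2*v) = v*(v - 2)*(v)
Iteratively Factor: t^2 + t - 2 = (t + 2)*(t - 1)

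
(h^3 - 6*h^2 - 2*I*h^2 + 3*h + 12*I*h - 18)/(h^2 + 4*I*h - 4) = (h^3 + h^2*(-6 - 2*I) + h*(3 + 12*I) - 18)/(h^2 + 4*I*h - 4)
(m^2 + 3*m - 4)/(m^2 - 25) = (m^2 + 3*m - 4)/(m^2 - 25)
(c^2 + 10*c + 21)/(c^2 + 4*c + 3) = (c + 7)/(c + 1)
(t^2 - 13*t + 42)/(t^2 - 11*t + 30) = (t - 7)/(t - 5)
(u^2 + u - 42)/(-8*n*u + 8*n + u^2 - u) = (-u^2 - u + 42)/(8*n*u - 8*n - u^2 + u)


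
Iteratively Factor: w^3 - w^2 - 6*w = (w + 2)*(w^2 - 3*w) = w*(w + 2)*(w - 3)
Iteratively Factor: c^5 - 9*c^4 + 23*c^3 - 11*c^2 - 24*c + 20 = (c - 2)*(c^4 - 7*c^3 + 9*c^2 + 7*c - 10) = (c - 2)^2*(c^3 - 5*c^2 - c + 5) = (c - 2)^2*(c - 1)*(c^2 - 4*c - 5) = (c - 2)^2*(c - 1)*(c + 1)*(c - 5)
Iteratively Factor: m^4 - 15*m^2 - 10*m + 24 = (m - 4)*(m^3 + 4*m^2 + m - 6) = (m - 4)*(m - 1)*(m^2 + 5*m + 6) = (m - 4)*(m - 1)*(m + 3)*(m + 2)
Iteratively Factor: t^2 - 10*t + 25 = (t - 5)*(t - 5)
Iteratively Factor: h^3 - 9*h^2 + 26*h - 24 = (h - 3)*(h^2 - 6*h + 8) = (h - 4)*(h - 3)*(h - 2)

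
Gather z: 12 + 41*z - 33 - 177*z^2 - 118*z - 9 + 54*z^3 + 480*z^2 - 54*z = 54*z^3 + 303*z^2 - 131*z - 30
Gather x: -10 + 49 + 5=44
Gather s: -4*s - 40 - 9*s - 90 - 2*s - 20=-15*s - 150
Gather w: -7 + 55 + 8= 56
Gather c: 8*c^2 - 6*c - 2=8*c^2 - 6*c - 2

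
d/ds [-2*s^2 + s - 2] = 1 - 4*s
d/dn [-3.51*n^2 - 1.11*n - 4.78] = -7.02*n - 1.11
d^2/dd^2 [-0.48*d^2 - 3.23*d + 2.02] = -0.960000000000000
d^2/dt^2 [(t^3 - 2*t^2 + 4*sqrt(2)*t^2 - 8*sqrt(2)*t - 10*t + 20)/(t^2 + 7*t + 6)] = 2*(-36*sqrt(2)*t^3 + 47*t^3 - 72*sqrt(2)*t^2 + 222*t^2 + 144*sqrt(2)*t + 708*t + 480*sqrt(2) + 1208)/(t^6 + 21*t^5 + 165*t^4 + 595*t^3 + 990*t^2 + 756*t + 216)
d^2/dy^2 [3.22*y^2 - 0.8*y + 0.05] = 6.44000000000000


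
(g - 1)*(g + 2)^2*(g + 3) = g^4 + 6*g^3 + 9*g^2 - 4*g - 12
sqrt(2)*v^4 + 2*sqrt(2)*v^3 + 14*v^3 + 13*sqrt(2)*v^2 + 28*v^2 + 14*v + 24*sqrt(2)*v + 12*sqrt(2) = (v + 1)*(v + sqrt(2))*(v + 6*sqrt(2))*(sqrt(2)*v + sqrt(2))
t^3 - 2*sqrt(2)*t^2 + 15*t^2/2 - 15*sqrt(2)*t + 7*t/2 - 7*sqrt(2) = (t + 1/2)*(t + 7)*(t - 2*sqrt(2))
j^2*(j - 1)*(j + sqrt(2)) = j^4 - j^3 + sqrt(2)*j^3 - sqrt(2)*j^2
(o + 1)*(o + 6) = o^2 + 7*o + 6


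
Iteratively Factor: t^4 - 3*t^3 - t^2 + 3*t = (t + 1)*(t^3 - 4*t^2 + 3*t) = t*(t + 1)*(t^2 - 4*t + 3) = t*(t - 3)*(t + 1)*(t - 1)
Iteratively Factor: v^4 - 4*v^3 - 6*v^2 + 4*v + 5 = (v - 5)*(v^3 + v^2 - v - 1) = (v - 5)*(v + 1)*(v^2 - 1) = (v - 5)*(v - 1)*(v + 1)*(v + 1)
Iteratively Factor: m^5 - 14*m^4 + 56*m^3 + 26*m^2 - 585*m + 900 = (m - 5)*(m^4 - 9*m^3 + 11*m^2 + 81*m - 180) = (m - 5)*(m - 4)*(m^3 - 5*m^2 - 9*m + 45) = (m - 5)*(m - 4)*(m + 3)*(m^2 - 8*m + 15) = (m - 5)*(m - 4)*(m - 3)*(m + 3)*(m - 5)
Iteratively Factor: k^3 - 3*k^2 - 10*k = (k + 2)*(k^2 - 5*k) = k*(k + 2)*(k - 5)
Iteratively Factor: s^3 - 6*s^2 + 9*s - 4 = (s - 4)*(s^2 - 2*s + 1) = (s - 4)*(s - 1)*(s - 1)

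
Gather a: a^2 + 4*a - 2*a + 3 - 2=a^2 + 2*a + 1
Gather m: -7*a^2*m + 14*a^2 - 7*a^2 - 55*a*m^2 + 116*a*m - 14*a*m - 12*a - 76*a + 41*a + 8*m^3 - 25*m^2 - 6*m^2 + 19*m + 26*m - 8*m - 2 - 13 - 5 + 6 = 7*a^2 - 47*a + 8*m^3 + m^2*(-55*a - 31) + m*(-7*a^2 + 102*a + 37) - 14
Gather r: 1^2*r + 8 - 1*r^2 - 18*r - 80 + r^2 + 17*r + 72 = 0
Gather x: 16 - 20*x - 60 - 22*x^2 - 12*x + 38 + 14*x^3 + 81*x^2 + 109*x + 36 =14*x^3 + 59*x^2 + 77*x + 30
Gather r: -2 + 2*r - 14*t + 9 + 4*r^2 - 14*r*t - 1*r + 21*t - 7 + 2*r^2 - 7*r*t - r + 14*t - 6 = 6*r^2 - 21*r*t + 21*t - 6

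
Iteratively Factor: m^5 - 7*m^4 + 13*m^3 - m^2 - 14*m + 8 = (m - 2)*(m^4 - 5*m^3 + 3*m^2 + 5*m - 4) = (m - 2)*(m - 1)*(m^3 - 4*m^2 - m + 4) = (m - 2)*(m - 1)*(m + 1)*(m^2 - 5*m + 4) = (m - 2)*(m - 1)^2*(m + 1)*(m - 4)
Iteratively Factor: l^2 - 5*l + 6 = (l - 2)*(l - 3)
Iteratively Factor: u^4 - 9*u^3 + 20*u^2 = (u - 4)*(u^3 - 5*u^2) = (u - 5)*(u - 4)*(u^2) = u*(u - 5)*(u - 4)*(u)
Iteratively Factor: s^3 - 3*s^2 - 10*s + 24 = (s - 4)*(s^2 + s - 6) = (s - 4)*(s - 2)*(s + 3)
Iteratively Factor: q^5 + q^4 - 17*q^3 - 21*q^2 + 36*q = (q - 1)*(q^4 + 2*q^3 - 15*q^2 - 36*q) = (q - 1)*(q + 3)*(q^3 - q^2 - 12*q) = (q - 1)*(q + 3)^2*(q^2 - 4*q) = q*(q - 1)*(q + 3)^2*(q - 4)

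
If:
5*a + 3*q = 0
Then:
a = -3*q/5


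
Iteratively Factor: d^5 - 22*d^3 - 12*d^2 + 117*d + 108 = (d + 3)*(d^4 - 3*d^3 - 13*d^2 + 27*d + 36) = (d - 3)*(d + 3)*(d^3 - 13*d - 12) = (d - 4)*(d - 3)*(d + 3)*(d^2 + 4*d + 3) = (d - 4)*(d - 3)*(d + 1)*(d + 3)*(d + 3)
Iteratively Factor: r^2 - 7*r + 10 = (r - 5)*(r - 2)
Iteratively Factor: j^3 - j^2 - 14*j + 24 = (j - 3)*(j^2 + 2*j - 8) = (j - 3)*(j - 2)*(j + 4)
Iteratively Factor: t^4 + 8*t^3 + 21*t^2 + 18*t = (t + 2)*(t^3 + 6*t^2 + 9*t) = (t + 2)*(t + 3)*(t^2 + 3*t) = t*(t + 2)*(t + 3)*(t + 3)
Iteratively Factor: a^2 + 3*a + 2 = (a + 1)*(a + 2)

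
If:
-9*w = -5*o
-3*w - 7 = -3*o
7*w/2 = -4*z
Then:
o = 21/4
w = 35/12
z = -245/96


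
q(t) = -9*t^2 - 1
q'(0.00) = 0.00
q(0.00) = -1.00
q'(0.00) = 0.00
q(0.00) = -1.00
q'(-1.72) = 30.96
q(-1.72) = -27.63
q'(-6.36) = 114.48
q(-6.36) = -365.05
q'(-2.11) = 37.98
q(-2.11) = -41.07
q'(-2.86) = 51.48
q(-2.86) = -74.62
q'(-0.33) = 5.94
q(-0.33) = -1.98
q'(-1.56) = 28.08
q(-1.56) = -22.90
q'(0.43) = -7.74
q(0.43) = -2.66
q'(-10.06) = 181.08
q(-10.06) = -911.83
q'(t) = -18*t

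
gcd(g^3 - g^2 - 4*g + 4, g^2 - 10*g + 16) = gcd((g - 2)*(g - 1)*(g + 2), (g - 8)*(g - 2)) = g - 2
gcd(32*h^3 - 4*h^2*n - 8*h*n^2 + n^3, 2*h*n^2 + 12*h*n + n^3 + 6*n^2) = 2*h + n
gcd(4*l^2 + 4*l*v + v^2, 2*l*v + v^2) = 2*l + v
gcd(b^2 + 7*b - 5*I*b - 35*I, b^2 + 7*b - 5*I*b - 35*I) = b^2 + b*(7 - 5*I) - 35*I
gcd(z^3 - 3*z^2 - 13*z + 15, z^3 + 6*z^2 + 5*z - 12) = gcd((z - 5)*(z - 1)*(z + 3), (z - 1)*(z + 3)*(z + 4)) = z^2 + 2*z - 3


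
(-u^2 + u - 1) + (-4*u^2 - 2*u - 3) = -5*u^2 - u - 4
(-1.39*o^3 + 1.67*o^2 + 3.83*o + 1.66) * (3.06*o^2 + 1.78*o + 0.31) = -4.2534*o^5 + 2.636*o^4 + 14.2615*o^3 + 12.4147*o^2 + 4.1421*o + 0.5146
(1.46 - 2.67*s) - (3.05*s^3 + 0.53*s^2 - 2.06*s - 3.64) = -3.05*s^3 - 0.53*s^2 - 0.61*s + 5.1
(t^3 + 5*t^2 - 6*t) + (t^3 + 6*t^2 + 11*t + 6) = 2*t^3 + 11*t^2 + 5*t + 6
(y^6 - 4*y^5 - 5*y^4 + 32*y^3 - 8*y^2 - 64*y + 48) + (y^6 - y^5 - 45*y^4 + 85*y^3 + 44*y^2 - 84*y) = 2*y^6 - 5*y^5 - 50*y^4 + 117*y^3 + 36*y^2 - 148*y + 48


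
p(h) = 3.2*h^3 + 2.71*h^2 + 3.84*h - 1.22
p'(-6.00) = 316.92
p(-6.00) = -617.90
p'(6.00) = 381.96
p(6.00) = 810.58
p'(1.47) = 32.55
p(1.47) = 20.45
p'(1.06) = 20.37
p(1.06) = 9.71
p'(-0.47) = 3.41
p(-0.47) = -2.76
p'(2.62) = 83.94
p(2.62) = 84.99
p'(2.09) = 57.10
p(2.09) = 47.86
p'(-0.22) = 3.11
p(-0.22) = -1.97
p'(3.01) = 107.13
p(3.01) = 122.16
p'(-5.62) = 276.59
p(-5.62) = -505.22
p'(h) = 9.6*h^2 + 5.42*h + 3.84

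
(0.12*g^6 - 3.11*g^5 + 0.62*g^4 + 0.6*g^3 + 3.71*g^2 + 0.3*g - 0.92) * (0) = 0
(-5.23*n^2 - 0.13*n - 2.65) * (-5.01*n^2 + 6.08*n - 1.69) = 26.2023*n^4 - 31.1471*n^3 + 21.3248*n^2 - 15.8923*n + 4.4785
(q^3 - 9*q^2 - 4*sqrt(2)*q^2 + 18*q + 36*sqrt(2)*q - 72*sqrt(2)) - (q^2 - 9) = q^3 - 10*q^2 - 4*sqrt(2)*q^2 + 18*q + 36*sqrt(2)*q - 72*sqrt(2) + 9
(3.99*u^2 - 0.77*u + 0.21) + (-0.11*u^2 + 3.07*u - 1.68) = 3.88*u^2 + 2.3*u - 1.47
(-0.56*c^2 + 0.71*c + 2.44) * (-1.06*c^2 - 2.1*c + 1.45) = 0.5936*c^4 + 0.4234*c^3 - 4.8894*c^2 - 4.0945*c + 3.538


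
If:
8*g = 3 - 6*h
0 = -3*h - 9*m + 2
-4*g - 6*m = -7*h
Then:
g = 19/96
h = 17/72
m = 31/216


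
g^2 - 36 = (g - 6)*(g + 6)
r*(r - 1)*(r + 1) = r^3 - r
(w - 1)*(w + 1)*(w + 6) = w^3 + 6*w^2 - w - 6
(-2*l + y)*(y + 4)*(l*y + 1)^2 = -2*l^3*y^3 - 8*l^3*y^2 + l^2*y^4 + 4*l^2*y^3 - 4*l^2*y^2 - 16*l^2*y + 2*l*y^3 + 8*l*y^2 - 2*l*y - 8*l + y^2 + 4*y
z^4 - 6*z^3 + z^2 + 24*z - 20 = (z - 5)*(z - 2)*(z - 1)*(z + 2)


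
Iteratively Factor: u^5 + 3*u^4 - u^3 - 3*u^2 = (u + 3)*(u^4 - u^2) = (u + 1)*(u + 3)*(u^3 - u^2) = u*(u + 1)*(u + 3)*(u^2 - u) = u^2*(u + 1)*(u + 3)*(u - 1)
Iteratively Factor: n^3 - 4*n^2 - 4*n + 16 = (n - 2)*(n^2 - 2*n - 8) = (n - 2)*(n + 2)*(n - 4)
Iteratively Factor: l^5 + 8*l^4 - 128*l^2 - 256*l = (l + 4)*(l^4 + 4*l^3 - 16*l^2 - 64*l) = (l + 4)^2*(l^3 - 16*l) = (l + 4)^3*(l^2 - 4*l) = (l - 4)*(l + 4)^3*(l)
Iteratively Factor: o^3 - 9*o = (o + 3)*(o^2 - 3*o) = (o - 3)*(o + 3)*(o)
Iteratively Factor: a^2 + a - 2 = (a - 1)*(a + 2)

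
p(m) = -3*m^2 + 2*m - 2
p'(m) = 2 - 6*m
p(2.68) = -18.19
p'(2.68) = -14.08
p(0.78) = -2.27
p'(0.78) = -2.68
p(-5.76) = -113.05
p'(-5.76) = 36.56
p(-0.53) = -3.90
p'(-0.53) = 5.18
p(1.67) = -7.03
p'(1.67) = -8.02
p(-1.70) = -14.07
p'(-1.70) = 12.20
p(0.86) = -2.50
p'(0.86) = -3.16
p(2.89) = -21.28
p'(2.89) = -15.34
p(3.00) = -23.00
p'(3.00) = -16.00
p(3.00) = -23.00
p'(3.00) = -16.00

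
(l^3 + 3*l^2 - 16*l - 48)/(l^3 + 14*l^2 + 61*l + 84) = (l - 4)/(l + 7)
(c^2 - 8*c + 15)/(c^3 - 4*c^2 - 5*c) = (c - 3)/(c*(c + 1))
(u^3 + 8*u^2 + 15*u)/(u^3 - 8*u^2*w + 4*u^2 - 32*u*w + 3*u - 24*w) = u*(u + 5)/(u^2 - 8*u*w + u - 8*w)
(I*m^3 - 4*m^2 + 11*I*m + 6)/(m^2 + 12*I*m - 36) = (I*m^2 + 2*m - I)/(m + 6*I)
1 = 1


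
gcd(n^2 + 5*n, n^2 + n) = n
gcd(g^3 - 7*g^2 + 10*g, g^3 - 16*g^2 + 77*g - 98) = g - 2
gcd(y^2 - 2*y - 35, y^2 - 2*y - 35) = y^2 - 2*y - 35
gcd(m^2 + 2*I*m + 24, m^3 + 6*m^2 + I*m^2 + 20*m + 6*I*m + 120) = m - 4*I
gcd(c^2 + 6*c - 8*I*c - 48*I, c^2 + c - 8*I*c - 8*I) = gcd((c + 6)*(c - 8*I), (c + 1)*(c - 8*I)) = c - 8*I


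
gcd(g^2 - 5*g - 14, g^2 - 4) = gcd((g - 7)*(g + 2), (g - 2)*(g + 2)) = g + 2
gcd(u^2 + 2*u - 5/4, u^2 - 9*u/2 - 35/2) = u + 5/2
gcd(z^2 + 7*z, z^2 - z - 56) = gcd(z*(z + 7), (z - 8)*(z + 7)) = z + 7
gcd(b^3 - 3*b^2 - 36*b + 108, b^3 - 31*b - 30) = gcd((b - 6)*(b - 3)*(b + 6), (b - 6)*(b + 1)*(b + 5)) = b - 6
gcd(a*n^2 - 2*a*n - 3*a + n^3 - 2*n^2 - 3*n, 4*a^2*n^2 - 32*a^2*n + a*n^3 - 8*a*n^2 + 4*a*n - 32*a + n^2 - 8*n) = 1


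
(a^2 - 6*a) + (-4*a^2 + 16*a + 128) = -3*a^2 + 10*a + 128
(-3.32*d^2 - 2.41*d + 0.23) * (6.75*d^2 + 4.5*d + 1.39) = -22.41*d^4 - 31.2075*d^3 - 13.9073*d^2 - 2.3149*d + 0.3197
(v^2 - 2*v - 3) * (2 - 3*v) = -3*v^3 + 8*v^2 + 5*v - 6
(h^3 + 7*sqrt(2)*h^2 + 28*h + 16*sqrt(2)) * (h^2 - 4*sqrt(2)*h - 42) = h^5 + 3*sqrt(2)*h^4 - 70*h^3 - 390*sqrt(2)*h^2 - 1304*h - 672*sqrt(2)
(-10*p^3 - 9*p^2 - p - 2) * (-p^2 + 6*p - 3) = 10*p^5 - 51*p^4 - 23*p^3 + 23*p^2 - 9*p + 6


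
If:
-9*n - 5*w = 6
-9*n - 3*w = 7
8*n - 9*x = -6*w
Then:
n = -17/18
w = 1/2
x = -41/81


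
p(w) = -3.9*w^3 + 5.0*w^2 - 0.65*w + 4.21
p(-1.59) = 33.56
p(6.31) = -780.65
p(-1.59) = 33.56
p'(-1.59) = -46.13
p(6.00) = -662.09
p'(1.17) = -4.97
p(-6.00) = 1030.51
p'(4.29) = -173.08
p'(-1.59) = -46.13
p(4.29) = -214.48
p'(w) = -11.7*w^2 + 10.0*w - 0.65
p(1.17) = 4.05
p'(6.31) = -403.40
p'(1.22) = -5.86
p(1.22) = 3.78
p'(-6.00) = -481.85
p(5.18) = -407.06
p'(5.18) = -262.79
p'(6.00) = -361.85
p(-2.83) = 134.49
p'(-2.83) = -122.65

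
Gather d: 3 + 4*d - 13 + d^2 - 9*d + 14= d^2 - 5*d + 4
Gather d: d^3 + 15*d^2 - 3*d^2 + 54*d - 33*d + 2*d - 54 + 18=d^3 + 12*d^2 + 23*d - 36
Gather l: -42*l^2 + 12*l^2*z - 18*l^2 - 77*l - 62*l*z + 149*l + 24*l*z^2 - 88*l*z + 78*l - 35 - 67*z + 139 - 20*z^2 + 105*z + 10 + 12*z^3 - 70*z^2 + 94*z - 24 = l^2*(12*z - 60) + l*(24*z^2 - 150*z + 150) + 12*z^3 - 90*z^2 + 132*z + 90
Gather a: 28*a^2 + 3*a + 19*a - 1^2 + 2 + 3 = 28*a^2 + 22*a + 4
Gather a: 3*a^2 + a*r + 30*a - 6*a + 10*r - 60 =3*a^2 + a*(r + 24) + 10*r - 60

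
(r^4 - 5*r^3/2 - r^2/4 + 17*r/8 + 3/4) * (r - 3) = r^5 - 11*r^4/2 + 29*r^3/4 + 23*r^2/8 - 45*r/8 - 9/4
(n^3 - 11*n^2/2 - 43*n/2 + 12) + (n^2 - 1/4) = n^3 - 9*n^2/2 - 43*n/2 + 47/4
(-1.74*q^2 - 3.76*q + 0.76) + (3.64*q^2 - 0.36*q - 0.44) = 1.9*q^2 - 4.12*q + 0.32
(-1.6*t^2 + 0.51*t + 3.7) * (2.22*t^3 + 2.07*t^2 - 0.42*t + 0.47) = -3.552*t^5 - 2.1798*t^4 + 9.9417*t^3 + 6.6928*t^2 - 1.3143*t + 1.739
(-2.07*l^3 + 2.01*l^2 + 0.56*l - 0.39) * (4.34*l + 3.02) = -8.9838*l^4 + 2.472*l^3 + 8.5006*l^2 - 0.00139999999999985*l - 1.1778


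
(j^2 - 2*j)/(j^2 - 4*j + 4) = j/(j - 2)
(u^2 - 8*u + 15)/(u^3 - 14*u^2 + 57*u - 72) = (u - 5)/(u^2 - 11*u + 24)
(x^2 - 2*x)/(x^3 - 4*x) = 1/(x + 2)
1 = 1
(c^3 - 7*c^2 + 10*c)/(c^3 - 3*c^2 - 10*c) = (c - 2)/(c + 2)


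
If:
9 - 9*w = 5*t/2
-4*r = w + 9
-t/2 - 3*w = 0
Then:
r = -15/8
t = 9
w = -3/2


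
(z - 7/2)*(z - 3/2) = z^2 - 5*z + 21/4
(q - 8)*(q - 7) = q^2 - 15*q + 56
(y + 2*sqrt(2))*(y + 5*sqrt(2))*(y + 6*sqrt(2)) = y^3 + 13*sqrt(2)*y^2 + 104*y + 120*sqrt(2)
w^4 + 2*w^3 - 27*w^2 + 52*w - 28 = (w - 2)^2*(w - 1)*(w + 7)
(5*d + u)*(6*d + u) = 30*d^2 + 11*d*u + u^2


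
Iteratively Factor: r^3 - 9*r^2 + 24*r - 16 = (r - 4)*(r^2 - 5*r + 4) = (r - 4)*(r - 1)*(r - 4)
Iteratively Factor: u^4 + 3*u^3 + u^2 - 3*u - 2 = (u + 1)*(u^3 + 2*u^2 - u - 2) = (u + 1)*(u + 2)*(u^2 - 1) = (u - 1)*(u + 1)*(u + 2)*(u + 1)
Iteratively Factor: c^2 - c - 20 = (c - 5)*(c + 4)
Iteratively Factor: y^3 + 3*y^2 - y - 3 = (y + 3)*(y^2 - 1) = (y - 1)*(y + 3)*(y + 1)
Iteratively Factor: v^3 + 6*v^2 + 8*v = (v)*(v^2 + 6*v + 8) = v*(v + 2)*(v + 4)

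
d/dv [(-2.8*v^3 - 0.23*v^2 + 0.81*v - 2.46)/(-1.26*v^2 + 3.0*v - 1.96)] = (3.528*v^4 - 16.8*v^3 + 16.7946*v^2 - 5.2976*v + 5.7924)/(1.5876*v^4 - 7.56*v^3 + 13.9392*v^2 - 11.76*v + 3.8416)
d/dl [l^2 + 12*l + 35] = 2*l + 12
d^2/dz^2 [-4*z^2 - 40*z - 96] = -8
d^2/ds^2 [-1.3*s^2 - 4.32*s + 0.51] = -2.60000000000000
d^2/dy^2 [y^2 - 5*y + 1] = 2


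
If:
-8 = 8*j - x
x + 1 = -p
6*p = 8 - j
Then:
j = -62/47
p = 73/47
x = -120/47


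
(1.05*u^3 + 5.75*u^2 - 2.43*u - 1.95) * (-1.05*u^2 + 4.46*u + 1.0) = -1.1025*u^5 - 1.3545*u^4 + 29.2465*u^3 - 3.0403*u^2 - 11.127*u - 1.95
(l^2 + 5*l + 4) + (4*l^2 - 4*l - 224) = 5*l^2 + l - 220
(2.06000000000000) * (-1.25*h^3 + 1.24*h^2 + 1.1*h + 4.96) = -2.575*h^3 + 2.5544*h^2 + 2.266*h + 10.2176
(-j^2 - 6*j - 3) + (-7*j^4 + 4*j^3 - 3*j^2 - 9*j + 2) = -7*j^4 + 4*j^3 - 4*j^2 - 15*j - 1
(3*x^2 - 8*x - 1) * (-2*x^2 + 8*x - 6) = -6*x^4 + 40*x^3 - 80*x^2 + 40*x + 6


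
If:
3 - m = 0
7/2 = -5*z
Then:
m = 3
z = -7/10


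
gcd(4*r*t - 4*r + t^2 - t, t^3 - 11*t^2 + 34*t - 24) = t - 1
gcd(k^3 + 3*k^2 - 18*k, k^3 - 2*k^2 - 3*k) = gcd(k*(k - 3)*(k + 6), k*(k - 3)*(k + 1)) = k^2 - 3*k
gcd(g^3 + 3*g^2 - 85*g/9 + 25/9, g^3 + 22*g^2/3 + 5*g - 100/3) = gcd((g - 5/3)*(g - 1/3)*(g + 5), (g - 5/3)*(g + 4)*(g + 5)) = g^2 + 10*g/3 - 25/3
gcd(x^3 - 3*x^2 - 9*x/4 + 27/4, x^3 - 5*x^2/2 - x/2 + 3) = x - 3/2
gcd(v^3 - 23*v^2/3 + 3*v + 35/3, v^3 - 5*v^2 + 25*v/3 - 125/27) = v - 5/3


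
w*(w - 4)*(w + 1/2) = w^3 - 7*w^2/2 - 2*w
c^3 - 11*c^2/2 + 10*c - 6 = (c - 2)^2*(c - 3/2)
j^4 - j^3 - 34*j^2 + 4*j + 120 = (j - 6)*(j - 2)*(j + 2)*(j + 5)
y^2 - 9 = (y - 3)*(y + 3)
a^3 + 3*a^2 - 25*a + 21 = (a - 3)*(a - 1)*(a + 7)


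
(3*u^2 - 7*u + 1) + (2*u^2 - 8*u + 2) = 5*u^2 - 15*u + 3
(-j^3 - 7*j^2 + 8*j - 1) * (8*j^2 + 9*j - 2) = -8*j^5 - 65*j^4 + 3*j^3 + 78*j^2 - 25*j + 2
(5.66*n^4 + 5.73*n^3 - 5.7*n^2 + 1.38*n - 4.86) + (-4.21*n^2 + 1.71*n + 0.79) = 5.66*n^4 + 5.73*n^3 - 9.91*n^2 + 3.09*n - 4.07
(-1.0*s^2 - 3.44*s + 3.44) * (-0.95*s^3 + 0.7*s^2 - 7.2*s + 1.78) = 0.95*s^5 + 2.568*s^4 + 1.524*s^3 + 25.396*s^2 - 30.8912*s + 6.1232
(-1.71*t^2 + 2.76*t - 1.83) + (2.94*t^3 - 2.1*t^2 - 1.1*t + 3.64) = 2.94*t^3 - 3.81*t^2 + 1.66*t + 1.81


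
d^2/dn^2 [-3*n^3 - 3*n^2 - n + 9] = -18*n - 6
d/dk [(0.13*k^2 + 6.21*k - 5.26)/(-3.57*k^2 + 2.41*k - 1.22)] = (22.483*k^2 - 37.8736*k + 5.1004)/(12.7449*k^4 - 17.2074*k^3 + 14.5189*k^2 - 5.8804*k + 1.4884)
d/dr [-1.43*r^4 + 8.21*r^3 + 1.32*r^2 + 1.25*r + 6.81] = -5.72*r^3 + 24.63*r^2 + 2.64*r + 1.25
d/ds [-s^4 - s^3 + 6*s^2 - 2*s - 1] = -4*s^3 - 3*s^2 + 12*s - 2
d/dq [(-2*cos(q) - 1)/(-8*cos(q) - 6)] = -sin(q)/(4*cos(q) + 3)^2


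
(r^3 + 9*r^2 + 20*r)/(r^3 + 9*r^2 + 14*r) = (r^2 + 9*r + 20)/(r^2 + 9*r + 14)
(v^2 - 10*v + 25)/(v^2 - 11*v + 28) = (v^2 - 10*v + 25)/(v^2 - 11*v + 28)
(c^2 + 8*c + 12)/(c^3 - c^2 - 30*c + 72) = (c + 2)/(c^2 - 7*c + 12)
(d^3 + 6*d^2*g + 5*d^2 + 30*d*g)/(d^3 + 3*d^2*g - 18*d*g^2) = (d + 5)/(d - 3*g)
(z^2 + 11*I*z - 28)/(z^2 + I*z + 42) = (z + 4*I)/(z - 6*I)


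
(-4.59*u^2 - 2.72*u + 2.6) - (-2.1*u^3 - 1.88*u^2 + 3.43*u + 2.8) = 2.1*u^3 - 2.71*u^2 - 6.15*u - 0.2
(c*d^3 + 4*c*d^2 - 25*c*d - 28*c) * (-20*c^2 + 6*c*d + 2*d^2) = -20*c^3*d^3 - 80*c^3*d^2 + 500*c^3*d + 560*c^3 + 6*c^2*d^4 + 24*c^2*d^3 - 150*c^2*d^2 - 168*c^2*d + 2*c*d^5 + 8*c*d^4 - 50*c*d^3 - 56*c*d^2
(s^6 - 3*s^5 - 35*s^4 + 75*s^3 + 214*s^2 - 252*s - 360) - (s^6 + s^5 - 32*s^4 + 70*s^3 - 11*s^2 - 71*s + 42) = -4*s^5 - 3*s^4 + 5*s^3 + 225*s^2 - 181*s - 402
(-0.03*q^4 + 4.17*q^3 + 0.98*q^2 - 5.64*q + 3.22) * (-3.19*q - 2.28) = 0.0957*q^5 - 13.2339*q^4 - 12.6338*q^3 + 15.7572*q^2 + 2.5874*q - 7.3416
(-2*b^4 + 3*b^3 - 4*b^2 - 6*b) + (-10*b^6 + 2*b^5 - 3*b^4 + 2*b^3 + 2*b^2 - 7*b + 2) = -10*b^6 + 2*b^5 - 5*b^4 + 5*b^3 - 2*b^2 - 13*b + 2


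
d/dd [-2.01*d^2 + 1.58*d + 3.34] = 1.58 - 4.02*d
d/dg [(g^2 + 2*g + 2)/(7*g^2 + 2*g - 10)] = 12*(-g^2 - 4*g - 2)/(49*g^4 + 28*g^3 - 136*g^2 - 40*g + 100)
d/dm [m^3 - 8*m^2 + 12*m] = 3*m^2 - 16*m + 12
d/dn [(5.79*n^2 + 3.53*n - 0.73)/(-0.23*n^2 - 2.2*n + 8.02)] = (-11.9261*n^2 + 92.5358*n + 26.7046)/(0.0529*n^4 + 1.012*n^3 + 1.1508*n^2 - 35.288*n + 64.3204)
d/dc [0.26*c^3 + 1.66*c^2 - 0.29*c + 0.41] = 0.78*c^2 + 3.32*c - 0.29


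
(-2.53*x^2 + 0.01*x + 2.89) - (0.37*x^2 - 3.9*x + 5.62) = -2.9*x^2 + 3.91*x - 2.73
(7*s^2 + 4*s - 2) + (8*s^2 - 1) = 15*s^2 + 4*s - 3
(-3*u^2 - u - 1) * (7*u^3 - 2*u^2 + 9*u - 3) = -21*u^5 - u^4 - 32*u^3 + 2*u^2 - 6*u + 3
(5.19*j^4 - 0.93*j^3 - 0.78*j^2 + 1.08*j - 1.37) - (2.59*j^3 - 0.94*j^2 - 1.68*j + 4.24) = 5.19*j^4 - 3.52*j^3 + 0.16*j^2 + 2.76*j - 5.61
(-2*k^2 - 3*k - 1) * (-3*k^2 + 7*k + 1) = 6*k^4 - 5*k^3 - 20*k^2 - 10*k - 1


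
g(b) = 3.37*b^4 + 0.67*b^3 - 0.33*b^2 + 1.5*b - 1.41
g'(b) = 13.48*b^3 + 2.01*b^2 - 0.66*b + 1.5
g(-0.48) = -2.10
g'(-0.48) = 0.79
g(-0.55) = -2.14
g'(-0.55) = 0.23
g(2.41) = 123.35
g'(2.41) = 200.27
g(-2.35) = 87.33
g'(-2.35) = -160.79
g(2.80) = 222.05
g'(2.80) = 311.32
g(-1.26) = 3.33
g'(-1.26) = -21.44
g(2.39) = 119.39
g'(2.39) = 195.43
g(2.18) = 83.35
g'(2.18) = 149.27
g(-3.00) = 246.00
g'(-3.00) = -342.39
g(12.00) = 71007.15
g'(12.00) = 23576.46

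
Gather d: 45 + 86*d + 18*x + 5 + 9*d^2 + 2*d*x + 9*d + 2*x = 9*d^2 + d*(2*x + 95) + 20*x + 50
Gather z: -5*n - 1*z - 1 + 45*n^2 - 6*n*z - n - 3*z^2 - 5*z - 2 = 45*n^2 - 6*n - 3*z^2 + z*(-6*n - 6) - 3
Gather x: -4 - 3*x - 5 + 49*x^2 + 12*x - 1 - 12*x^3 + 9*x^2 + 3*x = -12*x^3 + 58*x^2 + 12*x - 10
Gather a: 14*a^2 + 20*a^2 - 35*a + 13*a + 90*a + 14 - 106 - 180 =34*a^2 + 68*a - 272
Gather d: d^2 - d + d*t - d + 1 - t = d^2 + d*(t - 2) - t + 1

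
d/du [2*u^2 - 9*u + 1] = 4*u - 9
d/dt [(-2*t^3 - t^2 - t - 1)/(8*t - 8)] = (-4*t^3 + 5*t^2 + 2*t + 2)/(8*(t^2 - 2*t + 1))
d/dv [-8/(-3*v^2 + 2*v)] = 16*(1 - 3*v)/(v^2*(3*v - 2)^2)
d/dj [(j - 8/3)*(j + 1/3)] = 2*j - 7/3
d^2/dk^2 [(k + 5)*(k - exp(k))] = -k*exp(k) - 7*exp(k) + 2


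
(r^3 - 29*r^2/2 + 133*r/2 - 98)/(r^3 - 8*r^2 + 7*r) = (r^2 - 15*r/2 + 14)/(r*(r - 1))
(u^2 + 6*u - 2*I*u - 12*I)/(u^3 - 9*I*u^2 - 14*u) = (u + 6)/(u*(u - 7*I))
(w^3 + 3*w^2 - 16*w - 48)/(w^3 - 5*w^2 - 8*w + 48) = (w + 4)/(w - 4)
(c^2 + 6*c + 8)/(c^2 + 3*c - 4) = (c + 2)/(c - 1)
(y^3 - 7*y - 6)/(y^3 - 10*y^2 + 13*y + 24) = (y + 2)/(y - 8)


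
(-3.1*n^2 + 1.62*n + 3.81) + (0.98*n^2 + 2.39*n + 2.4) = -2.12*n^2 + 4.01*n + 6.21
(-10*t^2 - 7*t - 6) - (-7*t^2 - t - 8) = -3*t^2 - 6*t + 2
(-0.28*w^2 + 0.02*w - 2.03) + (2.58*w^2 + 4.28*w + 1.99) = 2.3*w^2 + 4.3*w - 0.0399999999999998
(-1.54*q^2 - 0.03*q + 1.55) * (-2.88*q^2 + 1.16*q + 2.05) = 4.4352*q^4 - 1.7*q^3 - 7.6558*q^2 + 1.7365*q + 3.1775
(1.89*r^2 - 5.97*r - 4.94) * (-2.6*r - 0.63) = -4.914*r^3 + 14.3313*r^2 + 16.6051*r + 3.1122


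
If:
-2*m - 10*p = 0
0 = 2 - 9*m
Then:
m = 2/9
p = -2/45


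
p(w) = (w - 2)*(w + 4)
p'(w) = 2*w + 2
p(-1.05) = -9.00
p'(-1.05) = -0.10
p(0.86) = -5.54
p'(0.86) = 3.72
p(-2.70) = -6.11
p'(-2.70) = -3.40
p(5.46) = 32.73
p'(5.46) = 12.92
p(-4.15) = 0.92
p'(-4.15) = -6.30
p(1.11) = -4.55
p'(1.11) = 4.22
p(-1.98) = -8.04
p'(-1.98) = -1.96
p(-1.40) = -8.84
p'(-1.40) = -0.80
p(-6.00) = 16.00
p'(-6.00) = -10.00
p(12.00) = 160.00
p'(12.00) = 26.00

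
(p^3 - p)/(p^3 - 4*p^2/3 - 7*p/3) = 3*(p - 1)/(3*p - 7)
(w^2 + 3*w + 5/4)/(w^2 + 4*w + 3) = (w^2 + 3*w + 5/4)/(w^2 + 4*w + 3)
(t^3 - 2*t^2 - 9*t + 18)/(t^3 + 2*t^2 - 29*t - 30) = (t^3 - 2*t^2 - 9*t + 18)/(t^3 + 2*t^2 - 29*t - 30)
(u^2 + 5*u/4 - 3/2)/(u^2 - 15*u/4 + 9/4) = (u + 2)/(u - 3)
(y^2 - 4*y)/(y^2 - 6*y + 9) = y*(y - 4)/(y^2 - 6*y + 9)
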